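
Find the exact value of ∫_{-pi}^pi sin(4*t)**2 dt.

Use the identity sin^2(4*t) = (1 - cos(8*t))/2.
An antiderivative is F(t) = t/2 - sin(8*t)/16.
Then F(pi) - F(-pi) = (pi/2) - (-pi/2) = pi.

pi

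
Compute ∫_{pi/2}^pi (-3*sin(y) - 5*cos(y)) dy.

2

An antiderivative is F(y) = -5*sin(y) + 3*cos(y).
Then F(pi) - F(pi/2) = (-3) - (-5) = 2.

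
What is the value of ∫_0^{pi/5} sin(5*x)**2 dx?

Use the identity sin^2(5*x) = (1 - cos(10*x))/2.
An antiderivative is F(x) = x/2 - sin(10*x)/20.
Then F(pi/5) - F(0) = (pi/10) - (0) = pi/10.

pi/10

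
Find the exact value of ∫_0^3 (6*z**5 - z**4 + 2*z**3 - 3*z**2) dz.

6939/10

By the power rule, an antiderivative is F(z) = z**6 - z**5/5 + z**4/2 - z**3.
Then F(3) - F(0) = (6939/10) - (0) = 6939/10.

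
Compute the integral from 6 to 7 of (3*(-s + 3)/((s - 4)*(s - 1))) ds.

log(25/54)

Factor the denominator: s**2 - 5*s + 4 = (s - 1)(s - 4).
Partial fractions: 3*(-s + 3)/((s - 4)*(s - 1)) = -2/(s - 1) - 1/(s - 4).
An antiderivative is F(s) = -log(s - 4) - 2*log(s - 1).
Then F(7) - F(6) = (-3*log(3) - 2*log(2)) - (-log(50)) = log(25/54).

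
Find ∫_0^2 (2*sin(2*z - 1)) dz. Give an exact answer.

Let u = 2*z - 1, so du = 2 dz. When z = 0, u = -1; when z = 2, u = 3.
The integral becomes ∫ sin(u) du from -1 to 3, with antiderivative -cos(u).
Back in z: F(z) = -cos(2*z - 1).
Then F(2) - F(0) = (-cos(3)) - (-cos(1)) = cos(1) - cos(3).

cos(1) - cos(3)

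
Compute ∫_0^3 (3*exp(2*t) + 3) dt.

15/2 + 3*exp(6)/2

An antiderivative is F(t) = 3*exp(2*t)/2 + 3*t.
Then F(3) - F(0) = (9 + 3*exp(6)/2) - (3/2) = 15/2 + 3*exp(6)/2.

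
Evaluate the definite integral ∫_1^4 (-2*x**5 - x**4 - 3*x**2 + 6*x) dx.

-7938/5

By the power rule, an antiderivative is F(x) = -x**6/3 - x**5/5 - x**3 + 3*x**2.
Then F(4) - F(1) = (-23792/15) - (22/15) = -7938/5.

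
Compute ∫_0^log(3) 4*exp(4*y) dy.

Let u = exp(y), so du = exp(y) dy. When y = 0, u = 1; when y = log(3), u = 3.
The integral becomes 4·∫ u**3 du from 1 to 3, with antiderivative u**4.
Back in y: F(y) = exp(4*y).
Then F(log(3)) - F(0) = (81) - (1) = 80.

80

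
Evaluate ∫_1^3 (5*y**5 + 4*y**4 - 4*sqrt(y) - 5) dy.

By the power rule, an antiderivative is F(y) = 5*y**6/6 + 4*y**5/5 - 8*y**(3/2)/3 - 5*y.
Then F(3) - F(1) = (7869/10 - 8*sqrt(3)) - (-181/30) = 11894/15 - 8*sqrt(3).

11894/15 - 8*sqrt(3)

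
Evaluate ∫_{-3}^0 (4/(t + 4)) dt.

8*log(2)

An antiderivative is F(t) = 4*log(t + 4).
Then F(0) - F(-3) = (8*log(2)) - (0) = 8*log(2).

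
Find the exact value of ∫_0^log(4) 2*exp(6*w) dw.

Let u = exp(w), so du = exp(w) dw. When w = 0, u = 1; when w = log(4), u = 4.
The integral becomes 2·∫ u**5 du from 1 to 4, with antiderivative u**6/3.
Back in w: F(w) = exp(6*w)/3.
Then F(log(4)) - F(0) = (4096/3) - (1/3) = 1365.

1365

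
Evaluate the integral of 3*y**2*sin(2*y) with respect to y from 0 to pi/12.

Integrate by parts twice (u = y^2, dv = 3*sin(2*y) dy).
An antiderivative is F(y) = -3*y**2*cos(2*y)/2 + 3*y*sin(2*y)/2 + 3*cos(2*y)/4.
Then F(pi/12) - F(0) = (-sqrt(3)*pi**2/192 + pi/16 + 3*sqrt(3)/8) - (3/4) = -3/4 - sqrt(3)*pi**2/192 + pi/16 + 3*sqrt(3)/8.

-3/4 - sqrt(3)*pi**2/192 + pi/16 + 3*sqrt(3)/8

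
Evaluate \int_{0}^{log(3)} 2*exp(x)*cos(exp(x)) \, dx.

Let u = exp(x), so du = exp(x) dx. When x = 0, u = 1; when x = log(3), u = 3.
The integral becomes 2·∫ cos(u) du from 1 to 3, with antiderivative 2*sin(u).
Back in x: F(x) = 2*sin(exp(x)).
Then F(log(3)) - F(0) = (2*sin(3)) - (2*sin(1)) = -2*sin(1) + 2*sin(3).

-2*sin(1) + 2*sin(3)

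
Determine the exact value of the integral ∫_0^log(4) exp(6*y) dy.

Let u = exp(y), so du = exp(y) dy. When y = 0, u = 1; when y = log(4), u = 4.
The integral becomes ∫ u**5 du from 1 to 4, with antiderivative u**6/6.
Back in y: F(y) = exp(6*y)/6.
Then F(log(4)) - F(0) = (2048/3) - (1/6) = 1365/2.

1365/2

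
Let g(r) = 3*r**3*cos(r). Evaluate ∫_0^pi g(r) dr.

Integrate by parts 3 times (u = r^3, dv = 3*cos(r) dr).
An antiderivative is F(r) = 3*r**3*sin(r) + 9*r**2*cos(r) - 18*r*sin(r) - 18*cos(r).
Then F(pi) - F(0) = (18 - 9*pi**2) - (-18) = 36 - 9*pi**2.

36 - 9*pi**2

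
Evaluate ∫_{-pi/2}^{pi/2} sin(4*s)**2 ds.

Use the identity sin^2(4*s) = (1 - cos(8*s))/2.
An antiderivative is F(s) = s/2 - sin(8*s)/16.
Then F(pi/2) - F(-pi/2) = (pi/4) - (-pi/4) = pi/2.

pi/2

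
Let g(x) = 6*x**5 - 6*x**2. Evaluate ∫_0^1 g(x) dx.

-1

By the power rule, an antiderivative is F(x) = x**6 - 2*x**3.
Then F(1) - F(0) = (-1) - (0) = -1.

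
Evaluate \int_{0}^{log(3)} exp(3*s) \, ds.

Let u = exp(s), so du = exp(s) ds. When s = 0, u = 1; when s = log(3), u = 3.
The integral becomes ∫ u**2 du from 1 to 3, with antiderivative u**3/3.
Back in s: F(s) = exp(3*s)/3.
Then F(log(3)) - F(0) = (9) - (1/3) = 26/3.

26/3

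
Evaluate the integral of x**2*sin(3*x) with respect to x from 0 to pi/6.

Integrate by parts twice (u = x^2, dv = sin(3*x) dx).
An antiderivative is F(x) = -x**2*cos(3*x)/3 + 2*x*sin(3*x)/9 + 2*cos(3*x)/27.
Then F(pi/6) - F(0) = (pi/27) - (2/27) = -2/27 + pi/27.

-2/27 + pi/27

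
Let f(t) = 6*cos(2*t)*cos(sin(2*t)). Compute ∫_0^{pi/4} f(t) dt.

Let u = sin(2*t), so du = 2*cos(2*t) dt. When t = 0, u = 0; when t = pi/4, u = 1.
The integral becomes 3·∫ cos(u) du from 0 to 1, with antiderivative 3*sin(u).
Back in t: F(t) = 3*sin(sin(2*t)).
Then F(pi/4) - F(0) = (3*sin(1)) - (0) = 3*sin(1).

3*sin(1)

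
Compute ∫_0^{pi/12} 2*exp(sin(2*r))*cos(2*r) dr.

-1 + exp(1/2)

Let u = sin(2*r), so du = 2*cos(2*r) dr. When r = 0, u = 0; when r = pi/12, u = 1/2.
The integral becomes ∫ exp(u) du from 0 to 1/2, with antiderivative exp(u).
Back in r: F(r) = exp(sin(2*r)).
Then F(pi/12) - F(0) = (exp(1/2)) - (1) = -1 + exp(1/2).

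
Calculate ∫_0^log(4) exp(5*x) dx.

1023/5

Let u = exp(x), so du = exp(x) dx. When x = 0, u = 1; when x = log(4), u = 4.
The integral becomes ∫ u**4 du from 1 to 4, with antiderivative u**5/5.
Back in x: F(x) = exp(5*x)/5.
Then F(log(4)) - F(0) = (1024/5) - (1/5) = 1023/5.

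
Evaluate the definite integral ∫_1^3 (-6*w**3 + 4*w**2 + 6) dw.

By the power rule, an antiderivative is F(w) = -3*w**4/2 + 4*w**3/3 + 6*w.
Then F(3) - F(1) = (-135/2) - (35/6) = -220/3.

-220/3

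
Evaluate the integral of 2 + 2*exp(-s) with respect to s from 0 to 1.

An antiderivative is F(s) = 2*s - 2*exp(-s).
Then F(1) - F(0) = (2 - 2*exp(-1)) - (-2) = 4 - 2*exp(-1).

4 - 2*exp(-1)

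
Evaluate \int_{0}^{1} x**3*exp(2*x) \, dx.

Integrate by parts 3 times (u = x^3, dv = exp(2*x) dx).
An antiderivative is F(x) = (4*x**3 - 6*x**2 + 6*x - 3)*exp(2*x)/8.
Then F(1) - F(0) = (exp(2)/8) - (-3/8) = 3/8 + exp(2)/8.

3/8 + exp(2)/8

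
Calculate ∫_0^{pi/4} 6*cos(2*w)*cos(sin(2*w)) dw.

Let u = sin(2*w), so du = 2*cos(2*w) dw. When w = 0, u = 0; when w = pi/4, u = 1.
The integral becomes 3·∫ cos(u) du from 0 to 1, with antiderivative 3*sin(u).
Back in w: F(w) = 3*sin(sin(2*w)).
Then F(pi/4) - F(0) = (3*sin(1)) - (0) = 3*sin(1).

3*sin(1)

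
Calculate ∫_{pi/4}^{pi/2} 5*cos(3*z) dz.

-5/3 - 5*sqrt(2)/6

An antiderivative is F(z) = 5*sin(3*z)/3.
Then F(pi/2) - F(pi/4) = (-5/3) - (5*sqrt(2)/6) = -5/3 - 5*sqrt(2)/6.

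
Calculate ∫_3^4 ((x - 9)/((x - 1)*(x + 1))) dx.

Factor the denominator: x**2 - 1 = (x + 1)(x - 1).
Partial fractions: (x - 9)/((x - 1)*(x + 1)) = 5/(x + 1) - 4/(x - 1).
An antiderivative is F(x) = -4*log(x - 1) + 5*log(x + 1).
Then F(4) - F(3) = (-4*log(3) + 5*log(5)) - (log(64)) = -4*log(3) - 6*log(2) + 5*log(5).

-4*log(3) - 6*log(2) + 5*log(5)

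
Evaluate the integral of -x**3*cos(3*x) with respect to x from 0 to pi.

-4/27 + pi**2/3

Integrate by parts 3 times (u = x^3, dv = -cos(3*x) dx).
An antiderivative is F(x) = -x**3*sin(3*x)/3 - x**2*cos(3*x)/3 + 2*x*sin(3*x)/9 + 2*cos(3*x)/27.
Then F(pi) - F(0) = (-2/27 + pi**2/3) - (2/27) = -4/27 + pi**2/3.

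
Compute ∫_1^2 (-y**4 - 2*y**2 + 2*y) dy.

-118/15

By the power rule, an antiderivative is F(y) = -y**5/5 - 2*y**3/3 + y**2.
Then F(2) - F(1) = (-116/15) - (2/15) = -118/15.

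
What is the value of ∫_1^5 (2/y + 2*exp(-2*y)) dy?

-exp(-10) + exp(-2) + 2*log(5)

An antiderivative is F(y) = 2*log(y) - exp(-2*y).
Then F(5) - F(1) = (-exp(-10) + 2*log(5)) - (-exp(-2)) = -exp(-10) + exp(-2) + 2*log(5).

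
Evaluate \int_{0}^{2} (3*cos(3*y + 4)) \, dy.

Let u = 3*y + 4, so du = 3 dy. When y = 0, u = 4; when y = 2, u = 10.
The integral becomes ∫ cos(u) du from 4 to 10, with antiderivative sin(u).
Back in y: F(y) = sin(3*y + 4).
Then F(2) - F(0) = (sin(10)) - (sin(4)) = sin(10) - sin(4).

sin(10) - sin(4)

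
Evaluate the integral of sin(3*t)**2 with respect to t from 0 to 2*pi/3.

Use the identity sin^2(3*t) = (1 - cos(6*t))/2.
An antiderivative is F(t) = t/2 - sin(6*t)/12.
Then F(2*pi/3) - F(0) = (pi/3) - (0) = pi/3.

pi/3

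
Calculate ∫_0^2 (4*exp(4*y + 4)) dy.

-exp(4) + exp(12)

Let u = 4*y + 4, so du = 4 dy. When y = 0, u = 4; when y = 2, u = 12.
The integral becomes ∫ exp(u) du from 4 to 12, with antiderivative exp(u).
Back in y: F(y) = exp(4*y + 4).
Then F(2) - F(0) = (exp(12)) - (exp(4)) = -exp(4) + exp(12).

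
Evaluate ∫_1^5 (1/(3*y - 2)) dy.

An antiderivative is F(y) = log(3*y - 2)/3.
Then F(5) - F(1) = (log(13)/3) - (0) = log(13)/3.

log(13)/3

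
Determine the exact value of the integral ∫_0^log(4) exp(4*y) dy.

255/4

Let u = exp(y), so du = exp(y) dy. When y = 0, u = 1; when y = log(4), u = 4.
The integral becomes ∫ u**3 du from 1 to 4, with antiderivative u**4/4.
Back in y: F(y) = exp(4*y)/4.
Then F(log(4)) - F(0) = (64) - (1/4) = 255/4.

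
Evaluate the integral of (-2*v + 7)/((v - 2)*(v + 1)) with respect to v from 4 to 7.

-10*log(2) + 4*log(5)

Factor the denominator: v**2 - v - 2 = (v + 1)(v - 2).
Partial fractions: (-2*v + 7)/((v - 2)*(v + 1)) = -3/(v + 1) + 1/(v - 2).
An antiderivative is F(v) = log(v - 2) - 3*log(v + 1).
Then F(7) - F(4) = (-9*log(2) + log(5)) - (-3*log(5) + log(2)) = -10*log(2) + 4*log(5).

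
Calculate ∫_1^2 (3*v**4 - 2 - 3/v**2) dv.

151/10

By the power rule, an antiderivative is F(v) = 3*v**5/5 - 2*v + 3/v.
Then F(2) - F(1) = (167/10) - (8/5) = 151/10.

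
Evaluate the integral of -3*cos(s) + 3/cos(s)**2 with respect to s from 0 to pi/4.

An antiderivative is F(s) = -3*sin(s) + 3*tan(s).
Then F(pi/4) - F(0) = (3 - 3*sqrt(2)/2) - (0) = 3 - 3*sqrt(2)/2.

3 - 3*sqrt(2)/2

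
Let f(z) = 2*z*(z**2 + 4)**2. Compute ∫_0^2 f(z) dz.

448/3

Let u = z**2 + 4, so du = 2*z dz. When z = 0, u = 4; when z = 2, u = 8.
The integral becomes ∫ u**2 du from 4 to 8, with antiderivative u**3/3.
Back in z: F(z) = (z**2 + 4)**3/3.
Then F(2) - F(0) = (512/3) - (64/3) = 448/3.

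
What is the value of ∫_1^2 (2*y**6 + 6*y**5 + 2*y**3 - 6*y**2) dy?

1299/14

By the power rule, an antiderivative is F(y) = 2*y**7/7 + y**6 + y**4/2 - 2*y**3.
Then F(2) - F(1) = (648/7) - (-3/14) = 1299/14.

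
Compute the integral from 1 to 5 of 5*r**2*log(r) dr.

Integrate by parts once (u = ln r, dv = 5*r**2 dr).
An antiderivative is F(r) = 5*r**3*(3*log(r) - 1)/9.
Then F(5) - F(1) = (-625/9 + 625*log(5)/3) - (-5/9) = -620/9 + 625*log(5)/3.

-620/9 + 625*log(5)/3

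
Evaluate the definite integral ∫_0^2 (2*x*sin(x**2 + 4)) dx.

cos(4) - cos(8)

Let u = x**2 + 4, so du = 2*x dx. When x = 0, u = 4; when x = 2, u = 8.
The integral becomes ∫ sin(u) du from 4 to 8, with antiderivative -cos(u).
Back in x: F(x) = -cos(x**2 + 4).
Then F(2) - F(0) = (-cos(8)) - (-cos(4)) = cos(4) - cos(8).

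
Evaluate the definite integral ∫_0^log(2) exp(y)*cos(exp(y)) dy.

-sin(1) + sin(2)

Let u = exp(y), so du = exp(y) dy. When y = 0, u = 1; when y = log(2), u = 2.
The integral becomes ∫ cos(u) du from 1 to 2, with antiderivative sin(u).
Back in y: F(y) = sin(exp(y)).
Then F(log(2)) - F(0) = (sin(2)) - (sin(1)) = -sin(1) + sin(2).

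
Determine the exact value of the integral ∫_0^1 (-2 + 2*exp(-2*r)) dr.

-1 - exp(-2)

An antiderivative is F(r) = -2*r - exp(-2*r).
Then F(1) - F(0) = (-2 - exp(-2)) - (-1) = -1 - exp(-2).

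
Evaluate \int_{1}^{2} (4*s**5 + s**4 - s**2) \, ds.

By the power rule, an antiderivative is F(s) = 2*s**6/3 + s**5/5 - s**3/3.
Then F(2) - F(1) = (232/5) - (8/15) = 688/15.

688/15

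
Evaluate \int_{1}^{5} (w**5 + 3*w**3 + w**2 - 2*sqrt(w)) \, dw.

9344/3 - 20*sqrt(5)/3

By the power rule, an antiderivative is F(w) = w**6/6 + 3*w**4/4 - 4*w**(3/2)/3 + w**3/3.
Then F(5) - F(1) = (37375/12 - 20*sqrt(5)/3) - (-1/12) = 9344/3 - 20*sqrt(5)/3.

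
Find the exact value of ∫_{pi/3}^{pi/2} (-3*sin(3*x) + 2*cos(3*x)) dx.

An antiderivative is F(x) = 2*sin(3*x)/3 + cos(3*x).
Then F(pi/2) - F(pi/3) = (-2/3) - (-1) = 1/3.

1/3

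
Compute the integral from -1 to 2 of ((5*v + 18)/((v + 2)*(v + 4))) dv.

9*log(2)

Factor the denominator: v**2 + 6*v + 8 = (v + 4)(v + 2).
Partial fractions: (5*v + 18)/((v + 2)*(v + 4)) = 1/(v + 4) + 4/(v + 2).
An antiderivative is F(v) = 4*log(v + 2) + log(v + 4).
Then F(2) - F(-1) = (log(3) + 9*log(2)) - (log(3)) = 9*log(2).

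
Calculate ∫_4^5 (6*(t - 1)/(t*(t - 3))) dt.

log(25)

Factor the denominator: t**2 - 3*t = t(t - 3).
Partial fractions: 6*(t - 1)/(t*(t - 3)) = 2/t + 4/(t - 3).
An antiderivative is F(t) = 2*log(t) + 4*log(t - 3).
Then F(5) - F(4) = (4*log(2) + 2*log(5)) - (log(16)) = log(25).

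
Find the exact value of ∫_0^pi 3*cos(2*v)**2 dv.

Use the identity cos^2(2*v) = (1 + cos(4*v))/2.
An antiderivative is F(v) = 3*v/2 + 3*sin(4*v)/8.
Then F(pi) - F(0) = (3*pi/2) - (0) = 3*pi/2.

3*pi/2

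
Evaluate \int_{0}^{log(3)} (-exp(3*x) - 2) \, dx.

An antiderivative is F(x) = -exp(3*x)/3 - 2*x.
Then F(log(3)) - F(0) = (-9 - log(9)) - (-1/3) = -26/3 - log(9).

-26/3 - log(9)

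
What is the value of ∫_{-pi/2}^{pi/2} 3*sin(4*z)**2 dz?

3*pi/2

Use the identity sin^2(4*z) = (1 - cos(8*z))/2.
An antiderivative is F(z) = 3*z/2 - 3*sin(8*z)/16.
Then F(pi/2) - F(-pi/2) = (3*pi/4) - (-3*pi/4) = 3*pi/2.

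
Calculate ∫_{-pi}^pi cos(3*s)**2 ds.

pi

Use the identity cos^2(3*s) = (1 + cos(6*s))/2.
An antiderivative is F(s) = s/2 + sin(6*s)/12.
Then F(pi) - F(-pi) = (pi/2) - (-pi/2) = pi.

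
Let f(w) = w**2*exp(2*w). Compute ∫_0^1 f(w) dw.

Integrate by parts twice (u = w^2, dv = exp(2*w) dw).
An antiderivative is F(w) = (2*w**2 - 2*w + 1)*exp(2*w)/4.
Then F(1) - F(0) = (exp(2)/4) - (1/4) = -1/4 + exp(2)/4.

-1/4 + exp(2)/4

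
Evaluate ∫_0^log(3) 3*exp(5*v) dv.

Let u = exp(v), so du = exp(v) dv. When v = 0, u = 1; when v = log(3), u = 3.
The integral becomes 3·∫ u**4 du from 1 to 3, with antiderivative 3*u**5/5.
Back in v: F(v) = 3*exp(5*v)/5.
Then F(log(3)) - F(0) = (729/5) - (3/5) = 726/5.

726/5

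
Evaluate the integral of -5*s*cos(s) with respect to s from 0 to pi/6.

-5*sqrt(3)/2 - 5*pi/12 + 5

Integrate by parts once (u = s, dv = -5*cos(s) ds).
An antiderivative is F(s) = -5*s*sin(s) - 5*cos(s).
Then F(pi/6) - F(0) = (-5*sqrt(3)/2 - 5*pi/12) - (-5) = -5*sqrt(3)/2 - 5*pi/12 + 5.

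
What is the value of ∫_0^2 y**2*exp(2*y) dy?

-1/4 + 5*exp(4)/4

Integrate by parts twice (u = y^2, dv = exp(2*y) dy).
An antiderivative is F(y) = (2*y**2 - 2*y + 1)*exp(2*y)/4.
Then F(2) - F(0) = (5*exp(4)/4) - (1/4) = -1/4 + 5*exp(4)/4.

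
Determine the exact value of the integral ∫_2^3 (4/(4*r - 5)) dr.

log(7/3)

An antiderivative is F(r) = log(4*r - 5).
Then F(3) - F(2) = (log(7)) - (log(3)) = log(7/3).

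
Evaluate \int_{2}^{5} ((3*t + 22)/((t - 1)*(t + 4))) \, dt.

-2*log(3) + 12*log(2)

Factor the denominator: t**2 + 3*t - 4 = (t + 4)(t - 1).
Partial fractions: (3*t + 22)/((t - 1)*(t + 4)) = -2/(t + 4) + 5/(t - 1).
An antiderivative is F(t) = 5*log(t - 1) - 2*log(t + 4).
Then F(5) - F(2) = (-4*log(3) + 10*log(2)) - (-log(36)) = -2*log(3) + 12*log(2).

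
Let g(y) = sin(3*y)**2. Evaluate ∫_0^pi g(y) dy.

pi/2

Use the identity sin^2(3*y) = (1 - cos(6*y))/2.
An antiderivative is F(y) = y/2 - sin(6*y)/12.
Then F(pi) - F(0) = (pi/2) - (0) = pi/2.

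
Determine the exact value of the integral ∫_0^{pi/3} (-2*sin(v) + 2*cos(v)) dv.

An antiderivative is F(v) = 2*sin(v) + 2*cos(v).
Then F(pi/3) - F(0) = (1 + sqrt(3)) - (2) = -1 + sqrt(3).

-1 + sqrt(3)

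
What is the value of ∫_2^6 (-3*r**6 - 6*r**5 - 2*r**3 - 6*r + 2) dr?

By the power rule, an antiderivative is F(r) = -3*r**7/7 - r**6 - r**4/2 - 3*r**2 + 2*r.
Then F(6) - F(2) = (-1171608/7) - (-944/7) = -1170664/7.

-1170664/7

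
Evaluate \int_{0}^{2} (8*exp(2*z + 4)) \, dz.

Let u = 2*z + 4, so du = 2 dz. When z = 0, u = 4; when z = 2, u = 8.
The integral becomes 4·∫ exp(u) du from 4 to 8, with antiderivative 4*exp(u).
Back in z: F(z) = 4*exp(2*z + 4).
Then F(2) - F(0) = (4*exp(8)) - (4*exp(4)) = -4*(1 - exp(4))*exp(4).

-4*(1 - exp(4))*exp(4)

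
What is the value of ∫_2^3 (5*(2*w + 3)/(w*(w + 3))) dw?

-5*log(5) + 10*log(3)

Factor the denominator: w**2 + 3*w = (w + 3)w.
Partial fractions: 5*(2*w + 3)/(w*(w + 3)) = 5/(w + 3) + 5/w.
An antiderivative is F(w) = 5*log(w) + 5*log(w + 3).
Then F(3) - F(2) = (5*log(2) + 10*log(3)) - (5*log(2) + 5*log(5)) = -5*log(5) + 10*log(3).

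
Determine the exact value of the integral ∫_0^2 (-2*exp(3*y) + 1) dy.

An antiderivative is F(y) = -2*exp(3*y)/3 + y.
Then F(2) - F(0) = (2 - 2*exp(6)/3) - (-2/3) = 8/3 - 2*exp(6)/3.

8/3 - 2*exp(6)/3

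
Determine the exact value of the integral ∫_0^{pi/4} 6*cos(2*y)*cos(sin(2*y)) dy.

3*sin(1)

Let u = sin(2*y), so du = 2*cos(2*y) dy. When y = 0, u = 0; when y = pi/4, u = 1.
The integral becomes 3·∫ cos(u) du from 0 to 1, with antiderivative 3*sin(u).
Back in y: F(y) = 3*sin(sin(2*y)).
Then F(pi/4) - F(0) = (3*sin(1)) - (0) = 3*sin(1).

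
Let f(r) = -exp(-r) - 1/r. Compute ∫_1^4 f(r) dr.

(-log(4**exp(4)) - exp(3) + 1)*exp(-4)

An antiderivative is F(r) = -log(r) + exp(-r).
Then F(4) - F(1) = ((1 - log(4**exp(4)))*exp(-4)) - (exp(-1)) = (-log(4**exp(4)) - exp(3) + 1)*exp(-4).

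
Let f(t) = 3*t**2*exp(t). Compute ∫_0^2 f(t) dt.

-6 + 6*exp(2)

Integrate by parts twice (u = t^2, dv = 3*exp(t) dt).
An antiderivative is F(t) = (3*t**2 - 6*t + 6)*exp(t).
Then F(2) - F(0) = (6*exp(2)) - (6) = -6 + 6*exp(2).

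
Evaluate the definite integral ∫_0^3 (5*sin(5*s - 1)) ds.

-cos(14) + cos(1)

Let u = 5*s - 1, so du = 5 ds. When s = 0, u = -1; when s = 3, u = 14.
The integral becomes ∫ sin(u) du from -1 to 14, with antiderivative -cos(u).
Back in s: F(s) = -cos(5*s - 1).
Then F(3) - F(0) = (-cos(14)) - (-cos(1)) = -cos(14) + cos(1).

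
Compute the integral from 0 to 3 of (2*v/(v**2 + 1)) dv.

log(10)

Let u = v**2 + 1, so du = 2*v dv. When v = 0, u = 1; when v = 3, u = 10.
The integral becomes ∫ 1/u du from 1 to 10, with antiderivative log(u).
Back in v: F(v) = log(v**2 + 1).
Then F(3) - F(0) = (log(10)) - (0) = log(10).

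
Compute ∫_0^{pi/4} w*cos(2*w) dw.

-1/4 + pi/8

Integrate by parts once (u = w, dv = cos(2*w) dw).
An antiderivative is F(w) = w*sin(2*w)/2 + cos(2*w)/4.
Then F(pi/4) - F(0) = (pi/8) - (1/4) = -1/4 + pi/8.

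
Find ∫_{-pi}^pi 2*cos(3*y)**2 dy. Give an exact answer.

2*pi

Use the identity cos^2(3*y) = (1 + cos(6*y))/2.
An antiderivative is F(y) = y + sin(6*y)/6.
Then F(pi) - F(-pi) = (pi) - (-pi) = 2*pi.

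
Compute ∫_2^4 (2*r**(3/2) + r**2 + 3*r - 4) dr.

By the power rule, an antiderivative is F(r) = 4*r**(5/2)/5 + r**3/3 + 3*r**2/2 - 4*r.
Then F(4) - F(2) = (824/15) - (2/3 + 16*sqrt(2)/5) = 814/15 - 16*sqrt(2)/5.

814/15 - 16*sqrt(2)/5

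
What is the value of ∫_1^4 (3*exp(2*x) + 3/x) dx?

-3*exp(2)/2 + log(64) + 3*exp(8)/2

An antiderivative is F(x) = 3*exp(2*x)/2 + 3*log(x).
Then F(4) - F(1) = (log(64) + 3*exp(8)/2) - (3*exp(2)/2) = -3*exp(2)/2 + log(64) + 3*exp(8)/2.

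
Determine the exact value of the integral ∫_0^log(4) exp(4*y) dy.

Let u = exp(y), so du = exp(y) dy. When y = 0, u = 1; when y = log(4), u = 4.
The integral becomes ∫ u**3 du from 1 to 4, with antiderivative u**4/4.
Back in y: F(y) = exp(4*y)/4.
Then F(log(4)) - F(0) = (64) - (1/4) = 255/4.

255/4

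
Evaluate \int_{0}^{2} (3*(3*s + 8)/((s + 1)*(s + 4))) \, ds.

Factor the denominator: s**2 + 5*s + 4 = (s + 4)(s + 1).
Partial fractions: 3*(3*s + 8)/((s + 1)*(s + 4)) = 4/(s + 4) + 5/(s + 1).
An antiderivative is F(s) = 5*log(s + 1) + 4*log(s + 4).
Then F(2) - F(0) = (4*log(2) + 9*log(3)) - (8*log(2)) = -4*log(2) + 9*log(3).

-4*log(2) + 9*log(3)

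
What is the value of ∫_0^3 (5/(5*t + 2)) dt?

Let u = 5*t + 2, so du = 5 dt. When t = 0, u = 2; when t = 3, u = 17.
The integral becomes ∫ 1/u du from 2 to 17, with antiderivative log(u).
Back in t: F(t) = log(5*t + 2).
Then F(3) - F(0) = (log(17)) - (log(2)) = log(17/2).

log(17/2)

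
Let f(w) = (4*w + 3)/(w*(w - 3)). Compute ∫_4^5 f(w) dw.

Factor the denominator: w**2 - 3*w = w(w - 3).
Partial fractions: (4*w + 3)/(w*(w - 3)) = -1/w + 5/(w - 3).
An antiderivative is F(w) = -log(w) + 5*log(w - 3).
Then F(5) - F(4) = (log(32/5)) - (-log(4)) = -log(5) + 7*log(2).

-log(5) + 7*log(2)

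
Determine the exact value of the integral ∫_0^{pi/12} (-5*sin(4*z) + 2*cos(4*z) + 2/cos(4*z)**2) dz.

-5/8 + 3*sqrt(3)/4

An antiderivative is F(z) = sin(4*z)/2 + 5*cos(4*z)/4 + tan(4*z)/2.
Then F(pi/12) - F(0) = (5/8 + 3*sqrt(3)/4) - (5/4) = -5/8 + 3*sqrt(3)/4.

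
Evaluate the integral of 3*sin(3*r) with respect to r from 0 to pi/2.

An antiderivative is F(r) = -cos(3*r).
Then F(pi/2) - F(0) = (0) - (-1) = 1.

1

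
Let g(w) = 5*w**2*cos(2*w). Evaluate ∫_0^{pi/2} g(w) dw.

-5*pi/4

Integrate by parts twice (u = w^2, dv = 5*cos(2*w) dw).
An antiderivative is F(w) = 5*w**2*sin(2*w)/2 + 5*w*cos(2*w)/2 - 5*sin(2*w)/4.
Then F(pi/2) - F(0) = (-5*pi/4) - (0) = -5*pi/4.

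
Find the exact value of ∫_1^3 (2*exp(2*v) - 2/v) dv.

-exp(2) - log(9) + exp(6)

An antiderivative is F(v) = exp(2*v) - 2*log(v).
Then F(3) - F(1) = (-log(9) + exp(6)) - (exp(2)) = -exp(2) - log(9) + exp(6).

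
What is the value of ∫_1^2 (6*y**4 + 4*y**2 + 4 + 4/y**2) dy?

By the power rule, an antiderivative is F(y) = 6*y**5/5 + 4*y**3/3 + 4*y - 4/y.
Then F(2) - F(1) = (826/15) - (38/15) = 788/15.

788/15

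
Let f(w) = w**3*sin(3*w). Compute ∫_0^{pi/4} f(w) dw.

sqrt(2)*(-96*pi - 128 + 9*pi**3 + 36*pi**2)/3456

Integrate by parts 3 times (u = w^3, dv = sin(3*w) dw).
An antiderivative is F(w) = -w**3*cos(3*w)/3 + w**2*sin(3*w)/3 + 2*w*cos(3*w)/9 - 2*sin(3*w)/27.
Then F(pi/4) - F(0) = (sqrt(2)*(-96*pi - 128 + 9*pi**3 + 36*pi**2)/3456) - (0) = sqrt(2)*(-96*pi - 128 + 9*pi**3 + 36*pi**2)/3456.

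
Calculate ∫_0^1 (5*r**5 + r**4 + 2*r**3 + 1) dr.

38/15

By the power rule, an antiderivative is F(r) = 5*r**6/6 + r**5/5 + r**4/2 + r.
Then F(1) - F(0) = (38/15) - (0) = 38/15.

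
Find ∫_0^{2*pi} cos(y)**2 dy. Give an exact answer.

pi

Use the identity cos^2(y) = (1 + cos(2*y))/2.
An antiderivative is F(y) = y/2 + sin(2*y)/4.
Then F(2*pi) - F(0) = (pi) - (0) = pi.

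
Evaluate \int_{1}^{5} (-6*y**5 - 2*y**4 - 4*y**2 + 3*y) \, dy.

-255044/15

By the power rule, an antiderivative is F(y) = -y**6 - 2*y**5/5 - 4*y**3/3 + 3*y**2/2.
Then F(5) - F(1) = (-102025/6) - (-37/30) = -255044/15.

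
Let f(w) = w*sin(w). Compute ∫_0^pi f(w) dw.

pi

Integrate by parts once (u = w, dv = sin(w) dw).
An antiderivative is F(w) = -w*cos(w) + sin(w).
Then F(pi) - F(0) = (pi) - (0) = pi.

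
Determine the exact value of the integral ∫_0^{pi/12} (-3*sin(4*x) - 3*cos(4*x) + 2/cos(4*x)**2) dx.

An antiderivative is F(x) = -3*sin(4*x)/4 + 3*cos(4*x)/4 + tan(4*x)/2.
Then F(pi/12) - F(0) = (sqrt(3)/8 + 3/8) - (3/4) = -3/8 + sqrt(3)/8.

-3/8 + sqrt(3)/8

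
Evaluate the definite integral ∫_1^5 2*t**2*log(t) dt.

Integrate by parts once (u = ln t, dv = 2*t**2 dt).
An antiderivative is F(t) = 2*t**3*(3*log(t) - 1)/9.
Then F(5) - F(1) = (-250/9 + 250*log(5)/3) - (-2/9) = -248/9 + 250*log(5)/3.

-248/9 + 250*log(5)/3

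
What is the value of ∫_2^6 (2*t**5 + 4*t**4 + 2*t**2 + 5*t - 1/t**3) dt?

987499/45

By the power rule, an antiderivative is F(t) = t**6/3 + 4*t**5/5 + 2*t**3/3 + 5*t**2/2 + 1/(2*t**2).
Then F(6) - F(2) = (7922453/360) - (7487/120) = 987499/45.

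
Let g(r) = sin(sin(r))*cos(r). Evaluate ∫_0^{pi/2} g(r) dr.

Let u = sin(r), so du = cos(r) dr. When r = 0, u = 0; when r = pi/2, u = 1.
The integral becomes ∫ sin(u) du from 0 to 1, with antiderivative -cos(u).
Back in r: F(r) = -cos(sin(r)).
Then F(pi/2) - F(0) = (-cos(1)) - (-1) = 1 - cos(1).

1 - cos(1)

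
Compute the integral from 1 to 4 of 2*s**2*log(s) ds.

Integrate by parts once (u = ln s, dv = 2*s**2 ds).
An antiderivative is F(s) = 2*s**3*(3*log(s) - 1)/9.
Then F(4) - F(1) = (-128/9 + 256*log(2)/3) - (-2/9) = -14 + 256*log(2)/3.

-14 + 256*log(2)/3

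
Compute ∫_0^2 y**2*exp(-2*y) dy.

Integrate by parts twice (u = y^2, dv = exp(-2*y) dy).
An antiderivative is F(y) = (-2*y**2 - 2*y - 1)*exp(-2*y)/4.
Then F(2) - F(0) = (-13*exp(-4)/4) - (-1/4) = (-13 + exp(4))*exp(-4)/4.

(-13 + exp(4))*exp(-4)/4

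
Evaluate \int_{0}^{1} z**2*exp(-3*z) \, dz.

Integrate by parts twice (u = z^2, dv = exp(-3*z) dz).
An antiderivative is F(z) = (-9*z**2 - 6*z - 2)*exp(-3*z)/27.
Then F(1) - F(0) = (-17*exp(-3)/27) - (-2/27) = 2/27 - 17*exp(-3)/27.

2/27 - 17*exp(-3)/27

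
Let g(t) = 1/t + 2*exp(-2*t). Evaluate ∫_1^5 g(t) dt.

An antiderivative is F(t) = log(t) - exp(-2*t).
Then F(5) - F(1) = (-exp(-10) + log(5)) - (-exp(-2)) = -exp(-10) + exp(-2) + log(5).

-exp(-10) + exp(-2) + log(5)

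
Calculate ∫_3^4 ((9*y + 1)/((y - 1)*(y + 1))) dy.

-13*log(2) + 5*log(3) + 4*log(5)

Factor the denominator: y**2 - 1 = (y + 1)(y - 1).
Partial fractions: (9*y + 1)/((y - 1)*(y + 1)) = 4/(y + 1) + 5/(y - 1).
An antiderivative is F(y) = 5*log(y - 1) + 4*log(y + 1).
Then F(4) - F(3) = (5*log(3) + 4*log(5)) - (13*log(2)) = -13*log(2) + 5*log(3) + 4*log(5).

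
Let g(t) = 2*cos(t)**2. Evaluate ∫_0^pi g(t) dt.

Use the identity cos^2(t) = (1 + cos(2*t))/2.
An antiderivative is F(t) = t + sin(2*t)/2.
Then F(pi) - F(0) = (pi) - (0) = pi.

pi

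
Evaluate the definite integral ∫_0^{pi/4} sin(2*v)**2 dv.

pi/8

Use the identity sin^2(2*v) = (1 - cos(4*v))/2.
An antiderivative is F(v) = v/2 - sin(4*v)/8.
Then F(pi/4) - F(0) = (pi/8) - (0) = pi/8.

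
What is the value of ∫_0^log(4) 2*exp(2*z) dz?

An antiderivative is F(z) = exp(2*z).
Then F(log(4)) - F(0) = (16) - (1) = 15.

15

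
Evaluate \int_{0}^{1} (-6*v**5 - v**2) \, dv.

By the power rule, an antiderivative is F(v) = -v**6 - v**3/3.
Then F(1) - F(0) = (-4/3) - (0) = -4/3.

-4/3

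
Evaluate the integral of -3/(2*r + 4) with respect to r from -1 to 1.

-3*log(3)/2

An antiderivative is F(r) = -3*log(2*r + 4)/2.
Then F(1) - F(-1) = (-3*log(6)/2) - (-3*log(2)/2) = -3*log(3)/2.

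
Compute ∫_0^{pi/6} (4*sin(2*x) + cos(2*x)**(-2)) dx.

sqrt(3)/2 + 1

An antiderivative is F(x) = -2*cos(2*x) + tan(2*x)/2.
Then F(pi/6) - F(0) = (-1 + sqrt(3)/2) - (-2) = sqrt(3)/2 + 1.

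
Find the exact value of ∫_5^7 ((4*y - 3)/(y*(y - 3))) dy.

log(56/5)

Factor the denominator: y**2 - 3*y = y(y - 3).
Partial fractions: (4*y - 3)/(y*(y - 3)) = 1/y + 3/(y - 3).
An antiderivative is F(y) = log(y) + 3*log(y - 3).
Then F(7) - F(5) = (log(7) + 6*log(2)) - (log(40)) = log(56/5).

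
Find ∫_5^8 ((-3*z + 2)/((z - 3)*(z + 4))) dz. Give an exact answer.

log(9/40)

Factor the denominator: z**2 + z - 12 = (z + 4)(z - 3).
Partial fractions: (-3*z + 2)/((z - 3)*(z + 4)) = -2/(z + 4) - 1/(z - 3).
An antiderivative is F(z) = -log(z - 3) - 2*log(z + 4).
Then F(8) - F(5) = (-4*log(2) - 2*log(3) - log(5)) - (-4*log(3) - log(2)) = log(9/40).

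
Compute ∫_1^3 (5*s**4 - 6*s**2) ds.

By the power rule, an antiderivative is F(s) = s**5 - 2*s**3.
Then F(3) - F(1) = (189) - (-1) = 190.

190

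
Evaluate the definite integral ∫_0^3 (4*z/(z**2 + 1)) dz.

log(100)

Let u = z**2 + 1, so du = 2*z dz. When z = 0, u = 1; when z = 3, u = 10.
The integral becomes 2·∫ 1/u du from 1 to 10, with antiderivative 2*log(u).
Back in z: F(z) = 2*log(z**2 + 1).
Then F(3) - F(0) = (log(100)) - (0) = log(100).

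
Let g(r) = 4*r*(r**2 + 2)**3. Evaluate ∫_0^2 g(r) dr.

640

Let u = r**2 + 2, so du = 2*r dr. When r = 0, u = 2; when r = 2, u = 6.
The integral becomes 2·∫ u**3 du from 2 to 6, with antiderivative u**4/2.
Back in r: F(r) = (r**2 + 2)**4/2.
Then F(2) - F(0) = (648) - (8) = 640.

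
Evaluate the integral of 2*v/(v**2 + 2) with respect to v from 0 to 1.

log(3/2)

Let u = v**2 + 2, so du = 2*v dv. When v = 0, u = 2; when v = 1, u = 3.
The integral becomes ∫ 1/u du from 2 to 3, with antiderivative log(u).
Back in v: F(v) = log(v**2 + 2).
Then F(1) - F(0) = (log(3)) - (log(2)) = log(3/2).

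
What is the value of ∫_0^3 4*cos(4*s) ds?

sin(12)

Let u = 4*s, so du = 4 ds. When s = 0, u = 0; when s = 3, u = 12.
The integral becomes ∫ cos(u) du from 0 to 12, with antiderivative sin(u).
Back in s: F(s) = sin(4*s).
Then F(3) - F(0) = (sin(12)) - (0) = sin(12).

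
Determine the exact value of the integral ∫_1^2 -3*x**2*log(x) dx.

Integrate by parts once (u = ln x, dv = -3*x**2 dx).
An antiderivative is F(x) = -x**3*(3*log(x) - 1)/3.
Then F(2) - F(1) = (8/3 - 8*log(2)) - (1/3) = 7/3 - 8*log(2).

7/3 - 8*log(2)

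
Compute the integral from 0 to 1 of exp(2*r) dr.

-1/2 + exp(2)/2

An antiderivative is F(r) = exp(2*r)/2.
Then F(1) - F(0) = (exp(2)/2) - (1/2) = -1/2 + exp(2)/2.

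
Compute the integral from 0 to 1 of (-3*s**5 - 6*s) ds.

-7/2

By the power rule, an antiderivative is F(s) = -s**6/2 - 3*s**2.
Then F(1) - F(0) = (-7/2) - (0) = -7/2.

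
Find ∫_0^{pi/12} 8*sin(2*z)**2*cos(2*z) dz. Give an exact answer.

Let u = sin(2*z), so du = 2*cos(2*z) dz. When z = 0, u = 0; when z = pi/12, u = 1/2.
The integral becomes 4·∫ u**2 du from 0 to 1/2, with antiderivative 4*u**3/3.
Back in z: F(z) = 4*sin(2*z)**3/3.
Then F(pi/12) - F(0) = (1/6) - (0) = 1/6.

1/6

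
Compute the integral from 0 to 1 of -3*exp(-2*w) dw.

An antiderivative is F(w) = 3*exp(-2*w)/2.
Then F(1) - F(0) = (3*exp(-2)/2) - (3/2) = -3/2 + 3*exp(-2)/2.

-3/2 + 3*exp(-2)/2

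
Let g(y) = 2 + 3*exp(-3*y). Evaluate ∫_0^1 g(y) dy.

An antiderivative is F(y) = 2*y - exp(-3*y).
Then F(1) - F(0) = (2 - exp(-3)) - (-1) = 3 - exp(-3).

3 - exp(-3)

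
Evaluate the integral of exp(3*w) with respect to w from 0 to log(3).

26/3

Let u = exp(w), so du = exp(w) dw. When w = 0, u = 1; when w = log(3), u = 3.
The integral becomes ∫ u**2 du from 1 to 3, with antiderivative u**3/3.
Back in w: F(w) = exp(3*w)/3.
Then F(log(3)) - F(0) = (9) - (1/3) = 26/3.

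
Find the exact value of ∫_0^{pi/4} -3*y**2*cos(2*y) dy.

Integrate by parts twice (u = y^2, dv = -3*cos(2*y) dy).
An antiderivative is F(y) = -3*y**2*sin(2*y)/2 - 3*y*cos(2*y)/2 + 3*sin(2*y)/4.
Then F(pi/4) - F(0) = (3/4 - 3*pi**2/32) - (0) = 3/4 - 3*pi**2/32.

3/4 - 3*pi**2/32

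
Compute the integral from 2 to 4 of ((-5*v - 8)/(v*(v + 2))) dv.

Factor the denominator: v**2 + 2*v = (v + 2)v.
Partial fractions: (-5*v - 8)/(v*(v + 2)) = -1/(v + 2) - 4/v.
An antiderivative is F(v) = -4*log(v) - log(v + 2).
Then F(4) - F(2) = (-9*log(2) - log(3)) - (-log(64)) = -log(24).

-log(24)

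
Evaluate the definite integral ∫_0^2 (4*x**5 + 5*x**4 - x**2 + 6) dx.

84

By the power rule, an antiderivative is F(x) = 2*x**6/3 + x**5 - x**3/3 + 6*x.
Then F(2) - F(0) = (84) - (0) = 84.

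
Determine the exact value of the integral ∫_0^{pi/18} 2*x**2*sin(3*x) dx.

-4/27 - sqrt(3)*pi**2/972 + pi/81 + 2*sqrt(3)/27

Integrate by parts twice (u = x^2, dv = 2*sin(3*x) dx).
An antiderivative is F(x) = -2*x**2*cos(3*x)/3 + 4*x*sin(3*x)/9 + 4*cos(3*x)/27.
Then F(pi/18) - F(0) = (-sqrt(3)*pi**2/972 + pi/81 + 2*sqrt(3)/27) - (4/27) = -4/27 - sqrt(3)*pi**2/972 + pi/81 + 2*sqrt(3)/27.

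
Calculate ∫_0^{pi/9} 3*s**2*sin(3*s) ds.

-1/9 - pi**2/162 + sqrt(3)*pi/27

Integrate by parts twice (u = s^2, dv = 3*sin(3*s) ds).
An antiderivative is F(s) = -s**2*cos(3*s) + 2*s*sin(3*s)/3 + 2*cos(3*s)/9.
Then F(pi/9) - F(0) = (-pi**2/162 + 1/9 + sqrt(3)*pi/27) - (2/9) = -1/9 - pi**2/162 + sqrt(3)*pi/27.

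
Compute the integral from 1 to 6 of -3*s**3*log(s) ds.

Integrate by parts once (u = ln s, dv = -3*s**3 ds).
An antiderivative is F(s) = -3*s**4*(4*log(s) - 1)/16.
Then F(6) - F(1) = (-972*log(3) - 972*log(2) + 243) - (3/16) = -972*log(3) - 972*log(2) + 3885/16.

-972*log(3) - 972*log(2) + 3885/16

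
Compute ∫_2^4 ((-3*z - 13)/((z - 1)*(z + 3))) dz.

Factor the denominator: z**2 + 2*z - 3 = (z + 3)(z - 1).
Partial fractions: (-3*z - 13)/((z - 1)*(z + 3)) = 1/(z + 3) - 4/(z - 1).
An antiderivative is F(z) = -4*log(z - 1) + log(z + 3).
Then F(4) - F(2) = (log(7/81)) - (log(5)) = -4*log(3) - log(5) + log(7).

-4*log(3) - log(5) + log(7)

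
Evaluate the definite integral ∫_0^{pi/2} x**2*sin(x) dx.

Integrate by parts twice (u = x^2, dv = sin(x) dx).
An antiderivative is F(x) = -x**2*cos(x) + 2*x*sin(x) + 2*cos(x).
Then F(pi/2) - F(0) = (pi) - (2) = -2 + pi.

-2 + pi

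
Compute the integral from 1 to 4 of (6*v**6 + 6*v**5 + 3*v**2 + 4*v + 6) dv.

127740/7

By the power rule, an antiderivative is F(v) = 6*v**7/7 + v**6 + v**3 + 2*v**2 + 6*v.
Then F(4) - F(1) = (127816/7) - (76/7) = 127740/7.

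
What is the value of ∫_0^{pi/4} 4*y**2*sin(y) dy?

-8 - sqrt(2)*pi**2/8 + sqrt(2)*pi + 4*sqrt(2)

Integrate by parts twice (u = y^2, dv = 4*sin(y) dy).
An antiderivative is F(y) = -4*y**2*cos(y) + 8*y*sin(y) + 8*cos(y).
Then F(pi/4) - F(0) = (sqrt(2)*(-pi**2/8 + pi + 4)) - (8) = -8 - sqrt(2)*pi**2/8 + sqrt(2)*pi + 4*sqrt(2).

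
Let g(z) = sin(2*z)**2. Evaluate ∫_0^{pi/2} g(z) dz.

pi/4

Use the identity sin^2(2*z) = (1 - cos(4*z))/2.
An antiderivative is F(z) = z/2 - sin(4*z)/8.
Then F(pi/2) - F(0) = (pi/4) - (0) = pi/4.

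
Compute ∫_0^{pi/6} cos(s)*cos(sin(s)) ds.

sin(1/2)

Let u = sin(s), so du = cos(s) ds. When s = 0, u = 0; when s = pi/6, u = 1/2.
The integral becomes ∫ cos(u) du from 0 to 1/2, with antiderivative sin(u).
Back in s: F(s) = sin(sin(s)).
Then F(pi/6) - F(0) = (sin(1/2)) - (0) = sin(1/2).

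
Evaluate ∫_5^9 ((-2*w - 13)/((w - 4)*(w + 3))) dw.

-3*log(5) - log(2) + log(3)

Factor the denominator: w**2 - w - 12 = (w + 3)(w - 4).
Partial fractions: (-2*w - 13)/((w - 4)*(w + 3)) = 1/(w + 3) - 3/(w - 4).
An antiderivative is F(w) = -3*log(w - 4) + log(w + 3).
Then F(9) - F(5) = (-3*log(5) + log(3) + 2*log(2)) - (log(8)) = -3*log(5) - log(2) + log(3).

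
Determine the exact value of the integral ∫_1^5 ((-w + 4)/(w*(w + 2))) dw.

Factor the denominator: w**2 + 2*w = (w + 2)w.
Partial fractions: (-w + 4)/(w*(w + 2)) = -3/(w + 2) + 2/w.
An antiderivative is F(w) = 2*log(w) - 3*log(w + 2).
Then F(5) - F(1) = (-3*log(7) + 2*log(5)) - (-log(27)) = -3*log(7) + 2*log(5) + 3*log(3).

-3*log(7) + 2*log(5) + 3*log(3)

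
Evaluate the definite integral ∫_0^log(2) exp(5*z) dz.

31/5

Let u = exp(z), so du = exp(z) dz. When z = 0, u = 1; when z = log(2), u = 2.
The integral becomes ∫ u**4 du from 1 to 2, with antiderivative u**5/5.
Back in z: F(z) = exp(5*z)/5.
Then F(log(2)) - F(0) = (32/5) - (1/5) = 31/5.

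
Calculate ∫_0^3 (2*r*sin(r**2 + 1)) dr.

Let u = r**2 + 1, so du = 2*r dr. When r = 0, u = 1; when r = 3, u = 10.
The integral becomes ∫ sin(u) du from 1 to 10, with antiderivative -cos(u).
Back in r: F(r) = -cos(r**2 + 1).
Then F(3) - F(0) = (-cos(10)) - (-cos(1)) = cos(1) - cos(10).

cos(1) - cos(10)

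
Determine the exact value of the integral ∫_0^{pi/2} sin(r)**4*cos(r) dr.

Let u = sin(r), so du = cos(r) dr. When r = 0, u = 0; when r = pi/2, u = 1.
The integral becomes ∫ u**4 du from 0 to 1, with antiderivative u**5/5.
Back in r: F(r) = sin(r)**5/5.
Then F(pi/2) - F(0) = (1/5) - (0) = 1/5.

1/5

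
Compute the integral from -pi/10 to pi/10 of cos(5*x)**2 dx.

pi/10

Use the identity cos^2(5*x) = (1 + cos(10*x))/2.
An antiderivative is F(x) = x/2 + sin(10*x)/20.
Then F(pi/10) - F(-pi/10) = (pi/20) - (-pi/20) = pi/10.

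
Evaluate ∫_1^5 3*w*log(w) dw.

Integrate by parts once (u = ln w, dv = 3*w dw).
An antiderivative is F(w) = 3*w**2*(2*log(w) - 1)/4.
Then F(5) - F(1) = (-75/4 + 75*log(5)/2) - (-3/4) = -18 + 75*log(5)/2.

-18 + 75*log(5)/2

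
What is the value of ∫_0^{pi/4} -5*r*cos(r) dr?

Integrate by parts once (u = r, dv = -5*cos(r) dr).
An antiderivative is F(r) = -5*r*sin(r) - 5*cos(r).
Then F(pi/4) - F(0) = (5*sqrt(2)*(-4 - pi)/8) - (-5) = -5*sqrt(2)/2 - 5*sqrt(2)*pi/8 + 5.

-5*sqrt(2)/2 - 5*sqrt(2)*pi/8 + 5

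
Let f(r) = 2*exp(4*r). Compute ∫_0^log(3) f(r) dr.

Let u = exp(r), so du = exp(r) dr. When r = 0, u = 1; when r = log(3), u = 3.
The integral becomes 2·∫ u**3 du from 1 to 3, with antiderivative u**4/2.
Back in r: F(r) = exp(4*r)/2.
Then F(log(3)) - F(0) = (81/2) - (1/2) = 40.

40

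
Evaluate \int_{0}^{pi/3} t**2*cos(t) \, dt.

-sqrt(3) + sqrt(3)*pi**2/18 + pi/3

Integrate by parts twice (u = t^2, dv = cos(t) dt).
An antiderivative is F(t) = t**2*sin(t) + 2*t*cos(t) - 2*sin(t).
Then F(pi/3) - F(0) = (-sqrt(3) + sqrt(3)*pi**2/18 + pi/3) - (0) = -sqrt(3) + sqrt(3)*pi**2/18 + pi/3.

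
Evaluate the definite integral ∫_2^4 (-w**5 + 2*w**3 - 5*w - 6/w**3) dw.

-9321/16

By the power rule, an antiderivative is F(w) = -w**6/6 + w**4/2 - 5*w**2/2 + 3/w**2.
Then F(4) - F(2) = (-28535/48) - (-143/12) = -9321/16.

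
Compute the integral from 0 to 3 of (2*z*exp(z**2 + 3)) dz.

Let u = z**2 + 3, so du = 2*z dz. When z = 0, u = 3; when z = 3, u = 12.
The integral becomes ∫ exp(u) du from 3 to 12, with antiderivative exp(u).
Back in z: F(z) = exp(z**2 + 3).
Then F(3) - F(0) = (exp(12)) - (exp(3)) = -exp(3) + exp(12).

-exp(3) + exp(12)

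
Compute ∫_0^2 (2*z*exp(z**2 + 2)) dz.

Let u = z**2 + 2, so du = 2*z dz. When z = 0, u = 2; when z = 2, u = 6.
The integral becomes ∫ exp(u) du from 2 to 6, with antiderivative exp(u).
Back in z: F(z) = exp(z**2 + 2).
Then F(2) - F(0) = (exp(6)) - (exp(2)) = -exp(2) + exp(6).

-exp(2) + exp(6)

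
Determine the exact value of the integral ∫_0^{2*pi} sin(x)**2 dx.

Use the identity sin^2(x) = (1 - cos(2*x))/2.
An antiderivative is F(x) = x/2 - sin(2*x)/4.
Then F(2*pi) - F(0) = (pi) - (0) = pi.

pi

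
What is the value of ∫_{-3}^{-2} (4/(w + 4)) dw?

log(16)

An antiderivative is F(w) = 4*log(w + 4).
Then F(-2) - F(-3) = (log(16)) - (0) = log(16).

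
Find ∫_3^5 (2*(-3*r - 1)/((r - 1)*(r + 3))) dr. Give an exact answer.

-10*log(2) + 4*log(3)

Factor the denominator: r**2 + 2*r - 3 = (r + 3)(r - 1).
Partial fractions: 2*(-3*r - 1)/((r - 1)*(r + 3)) = -4/(r + 3) - 2/(r - 1).
An antiderivative is F(r) = -2*log(r - 1) - 4*log(r + 3).
Then F(5) - F(3) = (-16*log(2)) - (-4*log(3) - 6*log(2)) = -10*log(2) + 4*log(3).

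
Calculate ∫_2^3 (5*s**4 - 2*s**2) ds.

595/3

By the power rule, an antiderivative is F(s) = s**5 - 2*s**3/3.
Then F(3) - F(2) = (225) - (80/3) = 595/3.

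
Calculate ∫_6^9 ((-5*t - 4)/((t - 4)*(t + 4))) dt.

Factor the denominator: t**2 - 16 = (t + 4)(t - 4).
Partial fractions: (-5*t - 4)/((t - 4)*(t + 4)) = -2/(t + 4) - 3/(t - 4).
An antiderivative is F(t) = -3*log(t - 4) - 2*log(t + 4).
Then F(9) - F(6) = (-2*log(13) - 3*log(5)) - (-5*log(2) - 2*log(5)) = -2*log(13) - log(5) + 5*log(2).

-2*log(13) - log(5) + 5*log(2)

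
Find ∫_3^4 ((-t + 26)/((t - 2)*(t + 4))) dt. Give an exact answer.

-11*log(2) + 5*log(7)

Factor the denominator: t**2 + 2*t - 8 = (t + 4)(t - 2).
Partial fractions: (-t + 26)/((t - 2)*(t + 4)) = -5/(t + 4) + 4/(t - 2).
An antiderivative is F(t) = 4*log(t - 2) - 5*log(t + 4).
Then F(4) - F(3) = (-11*log(2)) - (-5*log(7)) = -11*log(2) + 5*log(7).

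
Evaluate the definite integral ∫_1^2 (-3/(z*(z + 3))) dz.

Factor the denominator: z**2 + 3*z = (z + 3)z.
Partial fractions: -3/(z*(z + 3)) = 1/(z + 3) - 1/z.
An antiderivative is F(z) = -log(z) + log(z + 3).
Then F(2) - F(1) = (log(5/2)) - (log(4)) = log(5/8).

log(5/8)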